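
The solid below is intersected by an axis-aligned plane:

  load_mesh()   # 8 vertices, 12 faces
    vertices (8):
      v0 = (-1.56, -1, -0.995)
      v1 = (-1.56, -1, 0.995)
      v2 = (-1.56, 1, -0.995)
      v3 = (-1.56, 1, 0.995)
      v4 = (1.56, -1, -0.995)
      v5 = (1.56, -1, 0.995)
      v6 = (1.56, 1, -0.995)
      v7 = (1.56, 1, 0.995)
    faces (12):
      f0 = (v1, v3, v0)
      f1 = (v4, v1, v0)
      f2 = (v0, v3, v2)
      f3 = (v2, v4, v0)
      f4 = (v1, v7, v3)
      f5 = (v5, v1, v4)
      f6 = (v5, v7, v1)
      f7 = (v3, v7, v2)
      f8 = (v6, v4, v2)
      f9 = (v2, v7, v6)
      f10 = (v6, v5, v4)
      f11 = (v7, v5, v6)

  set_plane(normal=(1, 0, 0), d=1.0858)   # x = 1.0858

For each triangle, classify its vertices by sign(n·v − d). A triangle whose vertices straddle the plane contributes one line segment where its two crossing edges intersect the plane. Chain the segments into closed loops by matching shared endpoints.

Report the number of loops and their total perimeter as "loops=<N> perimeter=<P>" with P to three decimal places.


Straddling triangles (8 of 12):
  (v4,v1,v0) [+--] → (1.0858, -1, -0.692546)–(1.0858, -1, -0.995)  len=0.3025
  (v2,v4,v0) [-+-] → (1.0858, -0.696026, -0.995)–(1.0858, -1, -0.995)  len=0.3040
  (v1,v7,v3) [-+-] → (1.0858, 0.696026, 0.995)–(1.0858, 1, 0.995)  len=0.3040
  (v5,v1,v4) [+-+] → (1.0858, -1, 0.995)–(1.0858, -1, -0.692546)  len=1.6875
  (v5,v7,v1) [++-] → (1.0858, 0.696026, 0.995)–(1.0858, -1, 0.995)  len=1.6960
  (v3,v7,v2) [-+-] → (1.0858, 1, 0.995)–(1.0858, 1, 0.692546)  len=0.3025
  (v6,v4,v2) [++-] → (1.0858, -0.696026, -0.995)–(1.0858, 1, -0.995)  len=1.6960
  (v2,v7,v6) [-++] → (1.0858, 1, 0.692546)–(1.0858, 1, -0.995)  len=1.6875

Chained into 1 loop(s):
  loop 1: 8 segments, perimeter = 7.9800
Total perimeter = 7.980

loops=1 perimeter=7.980


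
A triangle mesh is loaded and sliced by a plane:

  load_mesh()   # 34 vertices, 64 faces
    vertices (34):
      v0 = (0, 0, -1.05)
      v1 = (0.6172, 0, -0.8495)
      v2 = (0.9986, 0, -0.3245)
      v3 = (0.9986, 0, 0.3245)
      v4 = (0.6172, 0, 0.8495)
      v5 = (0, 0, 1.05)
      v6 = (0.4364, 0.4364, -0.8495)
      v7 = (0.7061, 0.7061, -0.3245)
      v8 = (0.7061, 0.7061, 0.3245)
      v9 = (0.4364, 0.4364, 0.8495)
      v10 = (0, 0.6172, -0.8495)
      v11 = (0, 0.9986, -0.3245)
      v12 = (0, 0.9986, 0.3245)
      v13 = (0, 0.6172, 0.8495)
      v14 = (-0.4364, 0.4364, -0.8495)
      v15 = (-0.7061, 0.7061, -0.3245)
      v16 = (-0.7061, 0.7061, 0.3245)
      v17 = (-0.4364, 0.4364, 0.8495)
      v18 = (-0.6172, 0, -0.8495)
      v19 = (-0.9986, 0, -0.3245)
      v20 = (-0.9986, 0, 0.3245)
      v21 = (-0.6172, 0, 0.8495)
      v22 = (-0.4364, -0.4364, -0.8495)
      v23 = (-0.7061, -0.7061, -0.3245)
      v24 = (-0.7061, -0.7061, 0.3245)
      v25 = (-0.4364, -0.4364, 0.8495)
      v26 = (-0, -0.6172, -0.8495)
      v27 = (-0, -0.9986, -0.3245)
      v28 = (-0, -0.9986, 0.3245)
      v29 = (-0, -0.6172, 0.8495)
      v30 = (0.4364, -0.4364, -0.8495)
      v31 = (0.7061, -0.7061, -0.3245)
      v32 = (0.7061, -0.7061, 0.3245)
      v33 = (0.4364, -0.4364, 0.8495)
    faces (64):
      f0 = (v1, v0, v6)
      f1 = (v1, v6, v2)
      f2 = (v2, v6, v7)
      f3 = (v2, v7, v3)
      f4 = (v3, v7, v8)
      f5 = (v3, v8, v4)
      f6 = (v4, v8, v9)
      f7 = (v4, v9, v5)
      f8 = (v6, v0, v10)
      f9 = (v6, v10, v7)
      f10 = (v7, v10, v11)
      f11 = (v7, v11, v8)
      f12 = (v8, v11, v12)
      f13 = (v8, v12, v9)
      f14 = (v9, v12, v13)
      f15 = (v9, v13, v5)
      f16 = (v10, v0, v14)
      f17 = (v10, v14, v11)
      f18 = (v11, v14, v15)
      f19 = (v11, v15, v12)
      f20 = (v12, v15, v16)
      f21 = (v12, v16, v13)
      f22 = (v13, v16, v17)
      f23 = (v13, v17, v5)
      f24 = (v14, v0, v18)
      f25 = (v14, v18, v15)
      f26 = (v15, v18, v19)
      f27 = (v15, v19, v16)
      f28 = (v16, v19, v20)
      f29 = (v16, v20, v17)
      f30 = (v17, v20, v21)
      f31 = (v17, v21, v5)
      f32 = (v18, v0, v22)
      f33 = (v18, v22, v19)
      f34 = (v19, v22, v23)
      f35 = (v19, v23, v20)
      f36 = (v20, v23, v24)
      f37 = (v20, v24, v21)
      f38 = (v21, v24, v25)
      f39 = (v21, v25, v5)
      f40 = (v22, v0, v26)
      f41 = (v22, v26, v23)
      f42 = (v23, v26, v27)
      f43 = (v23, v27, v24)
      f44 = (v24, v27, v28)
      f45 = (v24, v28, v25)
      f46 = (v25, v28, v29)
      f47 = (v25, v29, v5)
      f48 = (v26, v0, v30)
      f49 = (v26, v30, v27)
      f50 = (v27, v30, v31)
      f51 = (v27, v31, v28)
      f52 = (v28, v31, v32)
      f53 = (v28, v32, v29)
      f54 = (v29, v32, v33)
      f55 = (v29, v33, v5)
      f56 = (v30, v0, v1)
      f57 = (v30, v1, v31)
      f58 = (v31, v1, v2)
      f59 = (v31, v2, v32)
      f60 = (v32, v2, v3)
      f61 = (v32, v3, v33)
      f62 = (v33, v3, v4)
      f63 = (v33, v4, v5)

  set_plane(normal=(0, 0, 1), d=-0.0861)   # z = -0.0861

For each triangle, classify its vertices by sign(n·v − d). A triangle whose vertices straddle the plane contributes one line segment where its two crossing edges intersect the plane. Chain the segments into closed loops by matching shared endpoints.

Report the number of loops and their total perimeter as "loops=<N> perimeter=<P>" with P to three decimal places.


Straddling triangles (16 of 64):
  (v2,v7,v3) [--+] → (0.813545, 0.446725, -0.0861)–(0.9986, 0, -0.0861)  len=0.4835
  (v3,v7,v8) [+-+] → (0.813545, 0.446725, -0.0861)–(0.7061, 0.7061, -0.0861)  len=0.2807
  (v7,v11,v8) [--+] → (0.259375, 0.891155, -0.0861)–(0.7061, 0.7061, -0.0861)  len=0.4835
  (v8,v11,v12) [+-+] → (0.259375, 0.891155, -0.0861)–(0, 0.9986, -0.0861)  len=0.2807
  (v11,v15,v12) [--+] → (-0.446725, 0.813545, -0.0861)–(0, 0.9986, -0.0861)  len=0.4835
  (v12,v15,v16) [+-+] → (-0.446725, 0.813545, -0.0861)–(-0.7061, 0.7061, -0.0861)  len=0.2807
  (v15,v19,v16) [--+] → (-0.891155, 0.259375, -0.0861)–(-0.7061, 0.7061, -0.0861)  len=0.4835
  (v16,v19,v20) [+-+] → (-0.891155, 0.259375, -0.0861)–(-0.9986, 0, -0.0861)  len=0.2807
  (v19,v23,v20) [--+] → (-0.813545, -0.446725, -0.0861)–(-0.9986, 0, -0.0861)  len=0.4835
  (v20,v23,v24) [+-+] → (-0.813545, -0.446725, -0.0861)–(-0.7061, -0.7061, -0.0861)  len=0.2807
  (v23,v27,v24) [--+] → (-0.259375, -0.891155, -0.0861)–(-0.7061, -0.7061, -0.0861)  len=0.4835
  (v24,v27,v28) [+-+] → (-0.259375, -0.891155, -0.0861)–(0, -0.9986, -0.0861)  len=0.2807
  (v27,v31,v28) [--+] → (0.446725, -0.813545, -0.0861)–(0, -0.9986, -0.0861)  len=0.4835
  (v28,v31,v32) [+-+] → (0.446725, -0.813545, -0.0861)–(0.7061, -0.7061, -0.0861)  len=0.2807
  (v31,v2,v32) [--+] → (0.891155, -0.259375, -0.0861)–(0.7061, -0.7061, -0.0861)  len=0.4835
  (v32,v2,v3) [+-+] → (0.891155, -0.259375, -0.0861)–(0.9986, 0, -0.0861)  len=0.2807

Chained into 1 loop(s):
  loop 1: 16 segments, perimeter = 6.1143
Total perimeter = 6.114

loops=1 perimeter=6.114


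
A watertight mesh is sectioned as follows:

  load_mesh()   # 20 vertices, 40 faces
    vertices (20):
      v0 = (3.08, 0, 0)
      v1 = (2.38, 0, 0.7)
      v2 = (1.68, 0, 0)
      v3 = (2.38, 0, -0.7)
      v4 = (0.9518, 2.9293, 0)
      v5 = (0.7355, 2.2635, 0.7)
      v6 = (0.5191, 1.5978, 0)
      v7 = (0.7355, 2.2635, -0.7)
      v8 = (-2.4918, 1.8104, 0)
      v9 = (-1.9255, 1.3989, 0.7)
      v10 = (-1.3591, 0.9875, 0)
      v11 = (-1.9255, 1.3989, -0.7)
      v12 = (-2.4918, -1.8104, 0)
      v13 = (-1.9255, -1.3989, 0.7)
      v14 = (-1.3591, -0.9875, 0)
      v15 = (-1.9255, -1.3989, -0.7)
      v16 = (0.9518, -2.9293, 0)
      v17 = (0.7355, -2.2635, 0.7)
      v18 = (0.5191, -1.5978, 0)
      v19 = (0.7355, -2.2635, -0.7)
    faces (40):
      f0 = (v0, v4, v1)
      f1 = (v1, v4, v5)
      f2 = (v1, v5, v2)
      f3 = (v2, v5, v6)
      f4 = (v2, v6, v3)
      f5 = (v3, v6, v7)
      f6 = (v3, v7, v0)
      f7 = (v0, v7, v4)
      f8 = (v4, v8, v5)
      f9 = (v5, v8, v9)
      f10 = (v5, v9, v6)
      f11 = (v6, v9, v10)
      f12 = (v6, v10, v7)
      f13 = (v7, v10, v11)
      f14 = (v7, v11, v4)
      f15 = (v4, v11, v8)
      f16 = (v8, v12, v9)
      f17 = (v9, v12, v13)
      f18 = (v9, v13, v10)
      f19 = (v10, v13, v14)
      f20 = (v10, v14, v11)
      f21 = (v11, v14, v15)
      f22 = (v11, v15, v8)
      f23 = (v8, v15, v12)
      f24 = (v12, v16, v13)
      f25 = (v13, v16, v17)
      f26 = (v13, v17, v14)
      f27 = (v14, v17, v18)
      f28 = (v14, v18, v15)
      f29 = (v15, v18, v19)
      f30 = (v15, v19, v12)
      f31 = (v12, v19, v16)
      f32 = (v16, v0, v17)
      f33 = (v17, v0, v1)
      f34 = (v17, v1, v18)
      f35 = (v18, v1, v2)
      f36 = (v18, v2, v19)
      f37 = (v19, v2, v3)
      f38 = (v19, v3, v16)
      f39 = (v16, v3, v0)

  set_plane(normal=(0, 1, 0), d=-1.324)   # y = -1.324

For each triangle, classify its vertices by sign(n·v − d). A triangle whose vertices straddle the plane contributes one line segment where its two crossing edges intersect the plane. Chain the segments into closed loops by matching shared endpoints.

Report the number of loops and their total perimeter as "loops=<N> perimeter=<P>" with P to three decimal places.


Straddling triangles (18 of 40):
  (v8,v12,v9) [+-+] → (-2.4918, -1.324, 0)–(-2.40597, -1.324, 0.106092)  len=0.1365
  (v9,v12,v13) [+--] → (-2.40597, -1.324, 0.106092)–(-1.9255, -1.324, 0.7)  len=0.7639
  (v9,v13,v10) [+-+] → (-1.9255, -1.324, 0.7)–(-1.90772, -1.324, 0.67803)  len=0.0283
  (v10,v13,v14) [+-+] → (-1.90772, -1.324, 0.67803)–(-1.82238, -1.324, 0.572557)  len=0.1357
  (v11,v14,v15) [++-] → (-1.82238, -1.324, -0.572557)–(-1.9255, -1.324, -0.7)  len=0.1639
  (v11,v15,v8) [+-+] → (-1.9255, -1.324, -0.7)–(-1.93872, -1.324, -0.683663)  len=0.0210
  (v8,v15,v12) [+--] → (-1.93872, -1.324, -0.683663)–(-2.4918, -1.324, 0)  len=0.8794
  (v13,v17,v14) [--+] → (-0.806723, -1.324, 0.1846)–(-1.82238, -1.324, 0.572557)  len=1.0872
  (v14,v17,v18) [+--] → (-0.806723, -1.324, 0.1846)–(-0.32352, -1.324, 0)  len=0.5173
  (v14,v18,v15) [+--] → (-0.32352, -1.324, 0)–(-1.82238, -1.324, -0.572557)  len=1.6045
  (v16,v0,v17) [-+-] → (2.11809, -1.324, 0)–(1.70862, -1.324, 0.409454)  len=0.5791
  (v17,v0,v1) [-++] → (1.70862, -1.324, 0.409454)–(1.41807, -1.324, 0.7)  len=0.4109
  (v17,v1,v18) [-+-] → (1.41807, -1.324, 0.7)–(0.837985, -1.324, 0.119952)  len=0.8203
  (v18,v1,v2) [-++] → (0.837985, -1.324, 0.119952)–(0.718033, -1.324, 0)  len=0.1696
  (v18,v2,v19) [-+-] → (0.718033, -1.324, 0)–(1.12753, -1.324, -0.409454)  len=0.5791
  (v19,v2,v3) [-++] → (1.12753, -1.324, -0.409454)–(1.41807, -1.324, -0.7)  len=0.4109
  (v19,v3,v16) [-+-] → (1.41807, -1.324, -0.7)–(1.73447, -1.324, -0.38361)  len=0.4474
  (v16,v3,v0) [-++] → (1.73447, -1.324, -0.38361)–(2.11809, -1.324, 0)  len=0.5425

Chained into 2 loop(s):
  loop 1: 10 segments, perimeter = 5.3376
  loop 2: 8 segments, perimeter = 3.9599
Total perimeter = 9.298

loops=2 perimeter=9.298


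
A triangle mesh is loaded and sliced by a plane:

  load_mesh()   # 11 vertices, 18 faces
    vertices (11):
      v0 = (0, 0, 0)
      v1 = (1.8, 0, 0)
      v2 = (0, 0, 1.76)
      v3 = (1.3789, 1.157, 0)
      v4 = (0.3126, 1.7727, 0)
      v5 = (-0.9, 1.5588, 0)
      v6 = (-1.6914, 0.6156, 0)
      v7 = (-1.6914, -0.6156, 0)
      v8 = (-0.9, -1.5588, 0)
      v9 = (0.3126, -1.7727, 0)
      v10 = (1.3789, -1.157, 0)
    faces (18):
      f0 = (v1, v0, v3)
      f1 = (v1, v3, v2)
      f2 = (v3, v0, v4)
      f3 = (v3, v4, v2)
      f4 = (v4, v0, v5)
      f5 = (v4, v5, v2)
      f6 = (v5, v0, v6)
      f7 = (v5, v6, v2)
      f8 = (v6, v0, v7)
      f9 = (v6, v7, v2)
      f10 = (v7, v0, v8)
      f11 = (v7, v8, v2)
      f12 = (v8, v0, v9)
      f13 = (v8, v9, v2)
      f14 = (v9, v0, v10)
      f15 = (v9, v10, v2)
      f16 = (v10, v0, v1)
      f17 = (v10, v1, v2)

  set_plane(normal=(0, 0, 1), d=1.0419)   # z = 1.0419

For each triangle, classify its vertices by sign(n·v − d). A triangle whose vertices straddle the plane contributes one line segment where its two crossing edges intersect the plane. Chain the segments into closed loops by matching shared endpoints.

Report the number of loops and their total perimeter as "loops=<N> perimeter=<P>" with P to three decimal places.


loops=1 perimeter=4.521

Straddling triangles (9 of 18):
  (v1,v3,v2) [--+] → (0.562607, 0.472069, 1.0419)–(0.73442, 0, 1.0419)  len=0.5024
  (v3,v4,v2) [--+] → (0.127544, 0.723282, 1.0419)–(0.562607, 0.472069, 1.0419)  len=0.5024
  (v4,v5,v2) [--+] → (-0.36721, 0.636008, 1.0419)–(0.127544, 0.723282, 1.0419)  len=0.5024
  (v5,v6,v2) [--+] → (-0.69011, 0.251172, 1.0419)–(-0.36721, 0.636008, 1.0419)  len=0.5024
  (v6,v7,v2) [--+] → (-0.69011, -0.251172, 1.0419)–(-0.69011, 0.251172, 1.0419)  len=0.5023
  (v7,v8,v2) [--+] → (-0.36721, -0.636008, 1.0419)–(-0.69011, -0.251172, 1.0419)  len=0.5024
  (v8,v9,v2) [--+] → (0.127544, -0.723282, 1.0419)–(-0.36721, -0.636008, 1.0419)  len=0.5024
  (v9,v10,v2) [--+] → (0.562607, -0.472069, 1.0419)–(0.127544, -0.723282, 1.0419)  len=0.5024
  (v10,v1,v2) [--+] → (0.73442, 0, 1.0419)–(0.562607, -0.472069, 1.0419)  len=0.5024

Chained into 1 loop(s):
  loop 1: 9 segments, perimeter = 4.5213
Total perimeter = 4.521


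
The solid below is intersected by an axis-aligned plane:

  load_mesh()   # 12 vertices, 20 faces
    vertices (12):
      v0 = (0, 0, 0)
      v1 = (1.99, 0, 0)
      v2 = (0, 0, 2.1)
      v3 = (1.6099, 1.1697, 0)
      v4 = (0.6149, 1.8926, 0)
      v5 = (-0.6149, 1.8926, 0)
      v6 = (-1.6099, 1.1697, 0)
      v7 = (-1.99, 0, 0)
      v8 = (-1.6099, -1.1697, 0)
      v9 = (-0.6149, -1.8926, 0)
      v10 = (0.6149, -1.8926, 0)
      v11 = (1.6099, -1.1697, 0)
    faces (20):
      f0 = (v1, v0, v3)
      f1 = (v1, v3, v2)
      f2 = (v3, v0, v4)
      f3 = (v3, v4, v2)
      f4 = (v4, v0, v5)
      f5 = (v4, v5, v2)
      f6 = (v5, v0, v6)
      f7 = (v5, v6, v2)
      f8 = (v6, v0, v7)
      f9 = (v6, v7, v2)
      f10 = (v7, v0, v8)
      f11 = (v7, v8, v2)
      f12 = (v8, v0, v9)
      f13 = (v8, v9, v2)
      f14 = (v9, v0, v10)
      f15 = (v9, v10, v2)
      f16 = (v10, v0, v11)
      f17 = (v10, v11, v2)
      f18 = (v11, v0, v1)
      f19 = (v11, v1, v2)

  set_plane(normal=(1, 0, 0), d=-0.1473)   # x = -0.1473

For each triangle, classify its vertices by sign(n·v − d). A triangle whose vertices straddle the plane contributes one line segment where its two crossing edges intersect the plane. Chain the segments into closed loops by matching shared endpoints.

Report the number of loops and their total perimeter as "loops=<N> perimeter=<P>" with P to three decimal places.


Straddling triangles (12 of 20):
  (v4,v0,v5) [++-] → (-0.1473, 0.453374, 0)–(-0.1473, 1.8926, 0)  len=1.4392
  (v4,v5,v2) [+-+] → (-0.1473, 1.8926, 0)–(-0.1473, 0.453374, 1.59694)  len=2.1498
  (v5,v0,v6) [-+-] → (-0.1473, 0.453374, 0)–(-0.1473, 0.107023, 0)  len=0.3464
  (v5,v6,v2) [--+] → (-0.1473, 0.107023, 1.90786)–(-0.1473, 0.453374, 1.59694)  len=0.4654
  (v6,v0,v7) [-+-] → (-0.1473, 0.107023, 0)–(-0.1473, 0, 0)  len=0.1070
  (v6,v7,v2) [--+] → (-0.1473, 0, 1.94456)–(-0.1473, 0.107023, 1.90786)  len=0.1131
  (v7,v0,v8) [-+-] → (-0.1473, 0, 0)–(-0.1473, -0.107023, 0)  len=0.1070
  (v7,v8,v2) [--+] → (-0.1473, -0.107023, 1.90786)–(-0.1473, 0, 1.94456)  len=0.1131
  (v8,v0,v9) [-+-] → (-0.1473, -0.107023, 0)–(-0.1473, -0.453374, 0)  len=0.3464
  (v8,v9,v2) [--+] → (-0.1473, -0.453374, 1.59694)–(-0.1473, -0.107023, 1.90786)  len=0.4654
  (v9,v0,v10) [-++] → (-0.1473, -0.453374, 0)–(-0.1473, -1.8926, 0)  len=1.4392
  (v9,v10,v2) [-++] → (-0.1473, -1.8926, 0)–(-0.1473, -0.453374, 1.59694)  len=2.1498

Chained into 1 loop(s):
  loop 1: 12 segments, perimeter = 9.2419
Total perimeter = 9.242

loops=1 perimeter=9.242


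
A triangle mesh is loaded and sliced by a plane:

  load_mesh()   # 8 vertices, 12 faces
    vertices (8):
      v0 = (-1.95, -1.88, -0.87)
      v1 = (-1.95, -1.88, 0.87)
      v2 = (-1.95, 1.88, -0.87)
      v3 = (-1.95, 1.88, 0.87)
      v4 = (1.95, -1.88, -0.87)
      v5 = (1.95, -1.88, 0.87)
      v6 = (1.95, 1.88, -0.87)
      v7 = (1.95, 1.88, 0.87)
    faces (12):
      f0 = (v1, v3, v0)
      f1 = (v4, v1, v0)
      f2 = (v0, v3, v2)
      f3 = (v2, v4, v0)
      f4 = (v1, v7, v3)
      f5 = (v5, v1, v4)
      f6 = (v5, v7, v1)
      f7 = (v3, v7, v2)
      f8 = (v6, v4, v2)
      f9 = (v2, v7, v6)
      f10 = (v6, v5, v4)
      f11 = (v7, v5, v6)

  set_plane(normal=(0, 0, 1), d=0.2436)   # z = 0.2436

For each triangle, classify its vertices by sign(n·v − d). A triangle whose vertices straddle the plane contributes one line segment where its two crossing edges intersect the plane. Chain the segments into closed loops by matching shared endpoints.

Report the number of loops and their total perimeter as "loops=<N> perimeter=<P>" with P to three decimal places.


Straddling triangles (8 of 12):
  (v1,v3,v0) [++-] → (-1.95, 0.5264, 0.2436)–(-1.95, -1.88, 0.2436)  len=2.4064
  (v4,v1,v0) [-+-] → (-0.546, -1.88, 0.2436)–(-1.95, -1.88, 0.2436)  len=1.4040
  (v0,v3,v2) [-+-] → (-1.95, 0.5264, 0.2436)–(-1.95, 1.88, 0.2436)  len=1.3536
  (v5,v1,v4) [++-] → (-0.546, -1.88, 0.2436)–(1.95, -1.88, 0.2436)  len=2.4960
  (v3,v7,v2) [++-] → (0.546, 1.88, 0.2436)–(-1.95, 1.88, 0.2436)  len=2.4960
  (v2,v7,v6) [-+-] → (0.546, 1.88, 0.2436)–(1.95, 1.88, 0.2436)  len=1.4040
  (v6,v5,v4) [-+-] → (1.95, -0.5264, 0.2436)–(1.95, -1.88, 0.2436)  len=1.3536
  (v7,v5,v6) [++-] → (1.95, -0.5264, 0.2436)–(1.95, 1.88, 0.2436)  len=2.4064

Chained into 1 loop(s):
  loop 1: 8 segments, perimeter = 15.3200
Total perimeter = 15.320

loops=1 perimeter=15.320


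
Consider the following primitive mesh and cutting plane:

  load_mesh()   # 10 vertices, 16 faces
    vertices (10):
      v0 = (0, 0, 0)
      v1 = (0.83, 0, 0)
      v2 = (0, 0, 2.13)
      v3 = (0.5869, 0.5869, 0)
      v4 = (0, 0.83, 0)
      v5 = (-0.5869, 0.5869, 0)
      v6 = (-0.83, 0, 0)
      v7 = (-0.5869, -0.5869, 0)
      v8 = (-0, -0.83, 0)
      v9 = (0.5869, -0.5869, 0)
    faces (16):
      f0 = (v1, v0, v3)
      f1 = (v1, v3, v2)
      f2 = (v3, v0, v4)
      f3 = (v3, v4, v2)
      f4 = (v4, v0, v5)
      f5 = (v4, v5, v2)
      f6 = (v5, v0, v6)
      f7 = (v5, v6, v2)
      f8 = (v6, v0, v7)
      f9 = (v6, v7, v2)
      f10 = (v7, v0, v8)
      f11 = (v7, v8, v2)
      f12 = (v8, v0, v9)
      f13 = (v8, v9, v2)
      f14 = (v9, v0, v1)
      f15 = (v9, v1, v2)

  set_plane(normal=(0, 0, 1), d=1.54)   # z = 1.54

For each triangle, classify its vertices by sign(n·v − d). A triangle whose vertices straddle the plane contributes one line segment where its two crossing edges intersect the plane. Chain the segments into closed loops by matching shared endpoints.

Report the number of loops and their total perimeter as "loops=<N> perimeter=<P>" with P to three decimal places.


loops=1 perimeter=1.408

Straddling triangles (8 of 16):
  (v1,v3,v2) [--+] → (0.162569, 0.162569, 1.54)–(0.229906, 0, 1.54)  len=0.1760
  (v3,v4,v2) [--+] → (0, 0.229906, 1.54)–(0.162569, 0.162569, 1.54)  len=0.1760
  (v4,v5,v2) [--+] → (-0.162569, 0.162569, 1.54)–(0, 0.229906, 1.54)  len=0.1760
  (v5,v6,v2) [--+] → (-0.229906, 0, 1.54)–(-0.162569, 0.162569, 1.54)  len=0.1760
  (v6,v7,v2) [--+] → (-0.162569, -0.162569, 1.54)–(-0.229906, 0, 1.54)  len=0.1760
  (v7,v8,v2) [--+] → (0, -0.229906, 1.54)–(-0.162569, -0.162569, 1.54)  len=0.1760
  (v8,v9,v2) [--+] → (0.162569, -0.162569, 1.54)–(0, -0.229906, 1.54)  len=0.1760
  (v9,v1,v2) [--+] → (0.229906, 0, 1.54)–(0.162569, -0.162569, 1.54)  len=0.1760

Chained into 1 loop(s):
  loop 1: 8 segments, perimeter = 1.4077
Total perimeter = 1.408


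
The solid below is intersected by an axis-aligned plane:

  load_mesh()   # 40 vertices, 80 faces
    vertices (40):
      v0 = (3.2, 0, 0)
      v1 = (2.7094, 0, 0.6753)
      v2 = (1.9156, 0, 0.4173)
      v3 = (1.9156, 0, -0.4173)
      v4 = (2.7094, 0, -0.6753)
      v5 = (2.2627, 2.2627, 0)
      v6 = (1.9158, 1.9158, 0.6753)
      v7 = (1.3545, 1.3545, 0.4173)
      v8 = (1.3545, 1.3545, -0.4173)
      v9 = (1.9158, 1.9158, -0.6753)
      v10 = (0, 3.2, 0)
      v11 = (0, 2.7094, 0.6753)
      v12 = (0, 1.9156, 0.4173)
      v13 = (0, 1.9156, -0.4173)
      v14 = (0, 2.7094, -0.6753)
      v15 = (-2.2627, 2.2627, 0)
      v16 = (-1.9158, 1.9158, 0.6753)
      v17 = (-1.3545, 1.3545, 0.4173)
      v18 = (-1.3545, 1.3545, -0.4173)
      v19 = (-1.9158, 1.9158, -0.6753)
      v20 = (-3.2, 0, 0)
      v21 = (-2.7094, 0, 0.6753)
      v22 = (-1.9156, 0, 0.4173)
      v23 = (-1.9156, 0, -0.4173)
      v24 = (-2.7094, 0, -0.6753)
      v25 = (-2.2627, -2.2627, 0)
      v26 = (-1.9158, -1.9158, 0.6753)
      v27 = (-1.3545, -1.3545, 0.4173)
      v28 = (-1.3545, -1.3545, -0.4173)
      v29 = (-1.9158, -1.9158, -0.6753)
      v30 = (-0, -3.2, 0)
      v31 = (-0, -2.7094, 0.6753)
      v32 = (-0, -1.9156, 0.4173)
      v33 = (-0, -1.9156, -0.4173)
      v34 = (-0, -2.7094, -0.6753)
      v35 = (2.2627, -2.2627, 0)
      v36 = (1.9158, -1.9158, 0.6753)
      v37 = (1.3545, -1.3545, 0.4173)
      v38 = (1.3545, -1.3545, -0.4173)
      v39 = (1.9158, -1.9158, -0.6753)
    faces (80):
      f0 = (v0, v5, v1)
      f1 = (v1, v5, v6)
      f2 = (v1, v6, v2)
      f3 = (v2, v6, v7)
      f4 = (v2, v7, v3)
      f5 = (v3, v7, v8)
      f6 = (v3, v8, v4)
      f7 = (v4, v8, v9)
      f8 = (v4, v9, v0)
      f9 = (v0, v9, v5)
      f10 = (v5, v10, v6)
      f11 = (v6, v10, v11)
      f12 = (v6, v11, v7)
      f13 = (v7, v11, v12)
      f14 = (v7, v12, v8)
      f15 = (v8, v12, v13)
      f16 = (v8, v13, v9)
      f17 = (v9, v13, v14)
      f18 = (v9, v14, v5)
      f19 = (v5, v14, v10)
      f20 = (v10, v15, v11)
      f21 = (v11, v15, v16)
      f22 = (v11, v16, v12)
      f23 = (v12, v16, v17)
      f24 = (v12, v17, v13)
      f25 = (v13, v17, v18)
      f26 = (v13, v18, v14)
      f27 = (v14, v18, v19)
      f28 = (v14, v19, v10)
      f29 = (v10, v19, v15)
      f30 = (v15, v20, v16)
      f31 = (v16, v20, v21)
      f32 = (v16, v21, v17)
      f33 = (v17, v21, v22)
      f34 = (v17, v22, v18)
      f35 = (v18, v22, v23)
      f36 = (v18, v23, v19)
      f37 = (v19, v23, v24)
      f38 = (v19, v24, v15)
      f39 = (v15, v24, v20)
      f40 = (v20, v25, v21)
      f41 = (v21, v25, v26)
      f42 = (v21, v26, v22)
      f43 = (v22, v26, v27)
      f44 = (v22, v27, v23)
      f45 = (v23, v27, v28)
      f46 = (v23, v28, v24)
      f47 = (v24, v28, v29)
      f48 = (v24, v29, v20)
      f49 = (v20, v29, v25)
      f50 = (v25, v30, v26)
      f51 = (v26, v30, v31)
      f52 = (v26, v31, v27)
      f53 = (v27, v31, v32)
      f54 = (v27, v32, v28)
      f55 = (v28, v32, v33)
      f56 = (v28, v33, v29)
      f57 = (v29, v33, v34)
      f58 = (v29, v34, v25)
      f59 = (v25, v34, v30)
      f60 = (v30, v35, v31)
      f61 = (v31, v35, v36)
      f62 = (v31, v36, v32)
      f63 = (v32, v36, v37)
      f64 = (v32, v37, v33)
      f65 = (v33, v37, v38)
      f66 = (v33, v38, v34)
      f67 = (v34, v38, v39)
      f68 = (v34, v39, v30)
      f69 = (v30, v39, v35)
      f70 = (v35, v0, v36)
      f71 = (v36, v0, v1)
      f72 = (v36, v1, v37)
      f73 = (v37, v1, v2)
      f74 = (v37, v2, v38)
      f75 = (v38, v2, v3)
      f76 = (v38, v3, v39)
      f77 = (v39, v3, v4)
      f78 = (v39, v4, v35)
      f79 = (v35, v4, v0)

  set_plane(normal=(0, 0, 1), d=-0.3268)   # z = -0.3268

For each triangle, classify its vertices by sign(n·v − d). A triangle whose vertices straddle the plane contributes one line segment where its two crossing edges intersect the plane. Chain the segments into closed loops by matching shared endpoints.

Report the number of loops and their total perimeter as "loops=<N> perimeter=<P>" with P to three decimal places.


loops=2 perimeter=29.868

Straddling triangles (32 of 80):
  (v2,v7,v3) [++-] → (1.85476, 0.146875, -0.3268)–(1.9156, 0, -0.3268)  len=0.1590
  (v3,v7,v8) [-+-] → (1.85476, 0.146875, -0.3268)–(1.3545, 1.3545, -0.3268)  len=1.3071
  (v4,v9,v0) [--+] → (2.57853, 0.927119, -0.3268)–(2.96258, 0, -0.3268)  len=1.0035
  (v0,v9,v5) [+-+] → (2.57853, 0.927119, -0.3268)–(2.09482, 2.09482, -0.3268)  len=1.2639
  (v7,v12,v8) [++-] → (1.20762, 1.41534, -0.3268)–(1.3545, 1.3545, -0.3268)  len=0.1590
  (v8,v12,v13) [-+-] → (1.20762, 1.41534, -0.3268)–(0, 1.9156, -0.3268)  len=1.3071
  (v9,v14,v5) [--+] → (1.1677, 2.47887, -0.3268)–(2.09482, 2.09482, -0.3268)  len=1.0035
  (v5,v14,v10) [+-+] → (1.1677, 2.47887, -0.3268)–(0, 2.96258, -0.3268)  len=1.2639
  (v12,v17,v13) [++-] → (-0.146875, 1.85476, -0.3268)–(0, 1.9156, -0.3268)  len=0.1590
  (v13,v17,v18) [-+-] → (-0.146875, 1.85476, -0.3268)–(-1.3545, 1.3545, -0.3268)  len=1.3071
  (v14,v19,v10) [--+] → (-0.927119, 2.57853, -0.3268)–(0, 2.96258, -0.3268)  len=1.0035
  (v10,v19,v15) [+-+] → (-0.927119, 2.57853, -0.3268)–(-2.09482, 2.09482, -0.3268)  len=1.2639
  (v17,v22,v18) [++-] → (-1.41534, 1.20762, -0.3268)–(-1.3545, 1.3545, -0.3268)  len=0.1590
  (v18,v22,v23) [-+-] → (-1.41534, 1.20762, -0.3268)–(-1.9156, 0, -0.3268)  len=1.3071
  (v19,v24,v15) [--+] → (-2.47887, 1.1677, -0.3268)–(-2.09482, 2.09482, -0.3268)  len=1.0035
  (v15,v24,v20) [+-+] → (-2.47887, 1.1677, -0.3268)–(-2.96258, 0, -0.3268)  len=1.2639
  (v22,v27,v23) [++-] → (-1.85476, -0.146875, -0.3268)–(-1.9156, 0, -0.3268)  len=0.1590
  (v23,v27,v28) [-+-] → (-1.85476, -0.146875, -0.3268)–(-1.3545, -1.3545, -0.3268)  len=1.3071
  (v24,v29,v20) [--+] → (-2.57853, -0.927119, -0.3268)–(-2.96258, 0, -0.3268)  len=1.0035
  (v20,v29,v25) [+-+] → (-2.57853, -0.927119, -0.3268)–(-2.09482, -2.09482, -0.3268)  len=1.2639
  (v27,v32,v28) [++-] → (-1.20762, -1.41534, -0.3268)–(-1.3545, -1.3545, -0.3268)  len=0.1590
  (v28,v32,v33) [-+-] → (-1.20762, -1.41534, -0.3268)–(0, -1.9156, -0.3268)  len=1.3071
  (v29,v34,v25) [--+] → (-1.1677, -2.47887, -0.3268)–(-2.09482, -2.09482, -0.3268)  len=1.0035
  (v25,v34,v30) [+-+] → (-1.1677, -2.47887, -0.3268)–(0, -2.96258, -0.3268)  len=1.2639
  (v32,v37,v33) [++-] → (0.146875, -1.85476, -0.3268)–(0, -1.9156, -0.3268)  len=0.1590
  (v33,v37,v38) [-+-] → (0.146875, -1.85476, -0.3268)–(1.3545, -1.3545, -0.3268)  len=1.3071
  (v34,v39,v30) [--+] → (0.927119, -2.57853, -0.3268)–(0, -2.96258, -0.3268)  len=1.0035
  (v30,v39,v35) [+-+] → (0.927119, -2.57853, -0.3268)–(2.09482, -2.09482, -0.3268)  len=1.2639
  (v37,v2,v38) [++-] → (1.41534, -1.20762, -0.3268)–(1.3545, -1.3545, -0.3268)  len=0.1590
  (v38,v2,v3) [-+-] → (1.41534, -1.20762, -0.3268)–(1.9156, 0, -0.3268)  len=1.3071
  (v39,v4,v35) [--+] → (2.47887, -1.1677, -0.3268)–(2.09482, -2.09482, -0.3268)  len=1.0035
  (v35,v4,v0) [+-+] → (2.47887, -1.1677, -0.3268)–(2.96258, 0, -0.3268)  len=1.2639

Chained into 2 loop(s):
  loop 1: 16 segments, perimeter = 11.7289
  loop 2: 16 segments, perimeter = 18.1395
Total perimeter = 29.868


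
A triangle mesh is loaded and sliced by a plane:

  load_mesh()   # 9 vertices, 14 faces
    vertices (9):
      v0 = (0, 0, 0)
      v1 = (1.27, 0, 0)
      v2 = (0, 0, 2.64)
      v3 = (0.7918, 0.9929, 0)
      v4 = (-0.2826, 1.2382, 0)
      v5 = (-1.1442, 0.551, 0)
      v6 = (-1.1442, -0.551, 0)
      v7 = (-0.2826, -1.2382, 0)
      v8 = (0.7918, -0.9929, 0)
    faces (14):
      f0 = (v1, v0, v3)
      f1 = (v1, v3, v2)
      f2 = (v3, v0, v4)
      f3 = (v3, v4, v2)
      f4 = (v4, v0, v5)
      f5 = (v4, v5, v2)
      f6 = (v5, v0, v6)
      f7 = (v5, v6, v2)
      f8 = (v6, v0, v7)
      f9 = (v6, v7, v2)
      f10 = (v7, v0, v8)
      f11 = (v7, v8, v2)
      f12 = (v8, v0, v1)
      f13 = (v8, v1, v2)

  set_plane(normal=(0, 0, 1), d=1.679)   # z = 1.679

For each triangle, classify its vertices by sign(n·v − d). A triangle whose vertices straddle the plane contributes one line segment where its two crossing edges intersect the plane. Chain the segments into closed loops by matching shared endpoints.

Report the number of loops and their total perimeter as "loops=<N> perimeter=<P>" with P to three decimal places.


Straddling triangles (7 of 14):
  (v1,v3,v2) [--+] → (0.288227, 0.361431, 1.679)–(0.462299, 0, 1.679)  len=0.4012
  (v3,v4,v2) [--+] → (-0.102871, 0.450724, 1.679)–(0.288227, 0.361431, 1.679)  len=0.4012
  (v4,v5,v2) [--+] → (-0.416506, 0.200572, 1.679)–(-0.102871, 0.450724, 1.679)  len=0.4012
  (v5,v6,v2) [--+] → (-0.416506, -0.200572, 1.679)–(-0.416506, 0.200572, 1.679)  len=0.4011
  (v6,v7,v2) [--+] → (-0.102871, -0.450724, 1.679)–(-0.416506, -0.200572, 1.679)  len=0.4012
  (v7,v8,v2) [--+] → (0.288227, -0.361431, 1.679)–(-0.102871, -0.450724, 1.679)  len=0.4012
  (v8,v1,v2) [--+] → (0.462299, 0, 1.679)–(0.288227, -0.361431, 1.679)  len=0.4012

Chained into 1 loop(s):
  loop 1: 7 segments, perimeter = 2.8082
Total perimeter = 2.808

loops=1 perimeter=2.808


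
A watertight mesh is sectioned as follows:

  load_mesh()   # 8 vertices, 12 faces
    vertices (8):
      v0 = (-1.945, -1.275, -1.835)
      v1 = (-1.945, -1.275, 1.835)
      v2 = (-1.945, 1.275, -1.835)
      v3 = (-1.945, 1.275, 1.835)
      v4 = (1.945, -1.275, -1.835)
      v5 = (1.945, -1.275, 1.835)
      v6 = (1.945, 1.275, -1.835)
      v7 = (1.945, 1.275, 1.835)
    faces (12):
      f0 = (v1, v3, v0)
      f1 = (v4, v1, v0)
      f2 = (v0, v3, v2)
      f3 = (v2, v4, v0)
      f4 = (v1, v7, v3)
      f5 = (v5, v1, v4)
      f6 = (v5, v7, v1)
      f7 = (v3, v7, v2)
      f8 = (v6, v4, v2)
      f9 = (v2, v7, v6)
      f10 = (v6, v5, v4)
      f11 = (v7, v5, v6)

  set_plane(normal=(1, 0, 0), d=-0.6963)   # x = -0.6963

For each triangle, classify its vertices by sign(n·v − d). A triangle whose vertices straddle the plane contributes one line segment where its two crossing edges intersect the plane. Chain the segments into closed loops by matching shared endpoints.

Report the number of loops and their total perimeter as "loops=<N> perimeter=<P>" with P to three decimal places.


loops=1 perimeter=12.440

Straddling triangles (8 of 12):
  (v4,v1,v0) [+--] → (-0.6963, -1.275, 0.656921)–(-0.6963, -1.275, -1.835)  len=2.4919
  (v2,v4,v0) [-+-] → (-0.6963, 0.456443, -1.835)–(-0.6963, -1.275, -1.835)  len=1.7314
  (v1,v7,v3) [-+-] → (-0.6963, -0.456443, 1.835)–(-0.6963, 1.275, 1.835)  len=1.7314
  (v5,v1,v4) [+-+] → (-0.6963, -1.275, 1.835)–(-0.6963, -1.275, 0.656921)  len=1.1781
  (v5,v7,v1) [++-] → (-0.6963, -0.456443, 1.835)–(-0.6963, -1.275, 1.835)  len=0.8186
  (v3,v7,v2) [-+-] → (-0.6963, 1.275, 1.835)–(-0.6963, 1.275, -0.656921)  len=2.4919
  (v6,v4,v2) [++-] → (-0.6963, 0.456443, -1.835)–(-0.6963, 1.275, -1.835)  len=0.8186
  (v2,v7,v6) [-++] → (-0.6963, 1.275, -0.656921)–(-0.6963, 1.275, -1.835)  len=1.1781

Chained into 1 loop(s):
  loop 1: 8 segments, perimeter = 12.4400
Total perimeter = 12.440


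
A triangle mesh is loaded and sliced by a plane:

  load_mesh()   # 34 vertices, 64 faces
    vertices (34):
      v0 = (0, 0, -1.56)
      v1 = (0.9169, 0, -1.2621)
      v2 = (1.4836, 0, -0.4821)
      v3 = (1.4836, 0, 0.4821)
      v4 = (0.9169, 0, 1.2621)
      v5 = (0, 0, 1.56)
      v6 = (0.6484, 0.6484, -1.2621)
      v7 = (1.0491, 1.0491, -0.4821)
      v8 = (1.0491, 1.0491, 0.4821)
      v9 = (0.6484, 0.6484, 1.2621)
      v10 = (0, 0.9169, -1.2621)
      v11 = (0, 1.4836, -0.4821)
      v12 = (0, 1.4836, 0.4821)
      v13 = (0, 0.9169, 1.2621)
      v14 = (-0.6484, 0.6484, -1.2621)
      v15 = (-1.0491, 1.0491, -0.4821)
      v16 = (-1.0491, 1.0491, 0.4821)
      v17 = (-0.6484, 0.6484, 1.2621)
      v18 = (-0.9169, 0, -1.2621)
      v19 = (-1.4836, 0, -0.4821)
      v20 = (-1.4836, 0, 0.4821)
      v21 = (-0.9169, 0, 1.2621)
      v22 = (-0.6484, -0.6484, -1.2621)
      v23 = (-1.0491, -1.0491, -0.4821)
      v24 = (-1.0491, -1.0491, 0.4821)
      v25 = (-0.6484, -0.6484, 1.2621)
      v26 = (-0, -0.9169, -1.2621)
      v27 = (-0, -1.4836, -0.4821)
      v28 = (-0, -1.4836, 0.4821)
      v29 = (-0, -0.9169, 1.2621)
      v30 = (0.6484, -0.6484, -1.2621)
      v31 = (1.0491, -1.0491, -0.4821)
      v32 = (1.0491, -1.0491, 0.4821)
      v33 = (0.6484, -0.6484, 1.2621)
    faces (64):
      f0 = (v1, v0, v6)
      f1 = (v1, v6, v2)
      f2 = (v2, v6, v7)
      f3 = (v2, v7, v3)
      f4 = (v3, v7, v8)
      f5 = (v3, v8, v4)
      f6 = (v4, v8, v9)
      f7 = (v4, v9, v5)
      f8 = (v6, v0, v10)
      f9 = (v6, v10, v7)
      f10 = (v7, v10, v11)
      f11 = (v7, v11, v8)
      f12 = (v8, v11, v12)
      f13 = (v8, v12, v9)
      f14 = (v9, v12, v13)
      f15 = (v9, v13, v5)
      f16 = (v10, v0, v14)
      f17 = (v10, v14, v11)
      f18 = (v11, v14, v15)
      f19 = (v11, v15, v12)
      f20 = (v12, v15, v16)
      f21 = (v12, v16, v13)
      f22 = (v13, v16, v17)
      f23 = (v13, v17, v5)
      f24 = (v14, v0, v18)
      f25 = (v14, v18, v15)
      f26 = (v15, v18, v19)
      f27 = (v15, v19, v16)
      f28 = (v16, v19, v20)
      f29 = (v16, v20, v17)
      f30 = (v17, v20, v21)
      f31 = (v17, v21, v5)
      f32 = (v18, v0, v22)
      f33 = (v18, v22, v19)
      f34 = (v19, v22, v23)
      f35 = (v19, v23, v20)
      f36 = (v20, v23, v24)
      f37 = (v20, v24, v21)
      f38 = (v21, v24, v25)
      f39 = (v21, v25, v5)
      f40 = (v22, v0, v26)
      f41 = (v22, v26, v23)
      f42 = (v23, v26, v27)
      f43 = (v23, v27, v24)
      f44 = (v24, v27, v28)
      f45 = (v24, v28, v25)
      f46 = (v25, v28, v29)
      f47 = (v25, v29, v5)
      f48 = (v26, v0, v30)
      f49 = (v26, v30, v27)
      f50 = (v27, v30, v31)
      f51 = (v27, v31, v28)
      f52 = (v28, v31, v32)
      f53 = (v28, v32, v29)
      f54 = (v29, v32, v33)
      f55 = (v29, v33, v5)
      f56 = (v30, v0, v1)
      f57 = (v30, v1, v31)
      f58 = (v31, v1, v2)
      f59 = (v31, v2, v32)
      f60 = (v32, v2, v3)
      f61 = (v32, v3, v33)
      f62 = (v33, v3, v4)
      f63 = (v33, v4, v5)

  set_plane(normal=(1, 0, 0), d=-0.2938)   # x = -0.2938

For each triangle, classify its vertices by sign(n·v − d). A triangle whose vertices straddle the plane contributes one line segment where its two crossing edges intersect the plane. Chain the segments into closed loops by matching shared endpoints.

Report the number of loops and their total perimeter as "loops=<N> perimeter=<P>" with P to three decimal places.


loops=1 perimeter=9.080

Straddling triangles (20 of 64):
  (v10,v0,v14) [++-] → (-0.2938, 0.2938, -1.42502)–(-0.2938, 0.795239, -1.2621)  len=0.5272
  (v10,v14,v11) [+-+] → (-0.2938, 0.795239, -1.2621)–(-0.2938, 1.10516, -0.83553)  len=0.5273
  (v11,v14,v15) [+--] → (-0.2938, 1.10516, -0.83553)–(-0.2938, 1.36192, -0.4821)  len=0.4369
  (v11,v15,v12) [+-+] → (-0.2938, 1.36192, -0.4821)–(-0.2938, 1.36192, 0.212076)  len=0.6942
  (v12,v15,v16) [+--] → (-0.2938, 1.36192, 0.212076)–(-0.2938, 1.36192, 0.4821)  len=0.2700
  (v12,v16,v13) [+-+] → (-0.2938, 1.36192, 0.4821)–(-0.2938, 0.953923, 1.04366)  len=0.6941
  (v13,v16,v17) [+--] → (-0.2938, 0.953923, 1.04366)–(-0.2938, 0.795239, 1.2621)  len=0.2700
  (v13,v17,v5) [+-+] → (-0.2938, 0.795239, 1.2621)–(-0.2938, 0.2938, 1.42502)  len=0.5272
  (v14,v0,v18) [-+-] → (-0.2938, 0.2938, -1.42502)–(-0.2938, 0, -1.46454)  len=0.2964
  (v17,v21,v5) [--+] → (-0.2938, 0, 1.46454)–(-0.2938, 0.2938, 1.42502)  len=0.2964
  (v18,v0,v22) [-+-] → (-0.2938, 0, -1.46454)–(-0.2938, -0.2938, -1.42502)  len=0.2964
  (v21,v25,v5) [--+] → (-0.2938, -0.2938, 1.42502)–(-0.2938, 0, 1.46454)  len=0.2964
  (v22,v0,v26) [-++] → (-0.2938, -0.2938, -1.42502)–(-0.2938, -0.795239, -1.2621)  len=0.5272
  (v22,v26,v23) [-+-] → (-0.2938, -0.795239, -1.2621)–(-0.2938, -0.953923, -1.04366)  len=0.2700
  (v23,v26,v27) [-++] → (-0.2938, -0.953923, -1.04366)–(-0.2938, -1.36192, -0.4821)  len=0.6941
  (v23,v27,v24) [-+-] → (-0.2938, -1.36192, -0.4821)–(-0.2938, -1.36192, -0.212076)  len=0.2700
  (v24,v27,v28) [-++] → (-0.2938, -1.36192, -0.212076)–(-0.2938, -1.36192, 0.4821)  len=0.6942
  (v24,v28,v25) [-+-] → (-0.2938, -1.36192, 0.4821)–(-0.2938, -1.10516, 0.83553)  len=0.4369
  (v25,v28,v29) [-++] → (-0.2938, -1.10516, 0.83553)–(-0.2938, -0.795239, 1.2621)  len=0.5273
  (v25,v29,v5) [-++] → (-0.2938, -0.795239, 1.2621)–(-0.2938, -0.2938, 1.42502)  len=0.5272

Chained into 1 loop(s):
  loop 1: 20 segments, perimeter = 9.0796
Total perimeter = 9.080


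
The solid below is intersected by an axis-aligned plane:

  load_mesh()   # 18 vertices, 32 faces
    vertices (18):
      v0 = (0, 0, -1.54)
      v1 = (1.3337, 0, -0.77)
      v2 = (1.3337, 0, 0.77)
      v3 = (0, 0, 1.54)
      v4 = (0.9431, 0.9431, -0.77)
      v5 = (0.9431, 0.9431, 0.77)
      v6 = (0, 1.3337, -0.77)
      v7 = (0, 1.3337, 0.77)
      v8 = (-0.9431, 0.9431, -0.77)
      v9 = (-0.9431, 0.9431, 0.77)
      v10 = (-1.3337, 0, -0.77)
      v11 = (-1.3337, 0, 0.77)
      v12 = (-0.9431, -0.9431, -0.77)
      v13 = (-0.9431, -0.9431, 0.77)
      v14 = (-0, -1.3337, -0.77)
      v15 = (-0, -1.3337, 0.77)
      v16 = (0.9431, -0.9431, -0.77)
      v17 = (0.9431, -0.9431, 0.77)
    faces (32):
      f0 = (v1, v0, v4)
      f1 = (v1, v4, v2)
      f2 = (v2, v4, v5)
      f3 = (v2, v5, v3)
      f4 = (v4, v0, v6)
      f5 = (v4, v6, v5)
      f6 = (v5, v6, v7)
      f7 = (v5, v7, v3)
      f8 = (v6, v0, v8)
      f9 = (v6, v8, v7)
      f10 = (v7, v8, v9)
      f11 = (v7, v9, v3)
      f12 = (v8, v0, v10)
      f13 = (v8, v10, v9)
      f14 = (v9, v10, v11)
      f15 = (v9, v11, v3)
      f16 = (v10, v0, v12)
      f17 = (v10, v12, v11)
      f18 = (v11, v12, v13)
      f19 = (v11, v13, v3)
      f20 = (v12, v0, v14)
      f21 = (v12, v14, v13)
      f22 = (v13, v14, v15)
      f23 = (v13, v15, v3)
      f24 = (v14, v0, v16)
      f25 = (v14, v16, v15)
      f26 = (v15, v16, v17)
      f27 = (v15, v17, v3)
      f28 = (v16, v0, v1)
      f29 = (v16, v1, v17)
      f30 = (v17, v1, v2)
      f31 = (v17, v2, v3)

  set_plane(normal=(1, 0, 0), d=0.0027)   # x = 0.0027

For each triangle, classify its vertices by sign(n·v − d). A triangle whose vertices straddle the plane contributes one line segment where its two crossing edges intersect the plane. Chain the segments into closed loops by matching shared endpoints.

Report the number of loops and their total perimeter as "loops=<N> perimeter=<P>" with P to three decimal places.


Straddling triangles (12 of 32):
  (v1,v0,v4) [+-+] → (0.0027, 0, -1.53844)–(0.0027, 0.0027, -1.5378)  len=0.0028
  (v2,v5,v3) [++-] → (0.0027, 0.0027, 1.5378)–(0.0027, 0, 1.53844)  len=0.0028
  (v4,v0,v6) [+--] → (0.0027, 0.0027, -1.5378)–(0.0027, 1.33258, -0.77)  len=1.5356
  (v4,v6,v5) [+-+] → (0.0027, 1.33258, -0.77)–(0.0027, 1.33258, -0.765591)  len=0.0044
  (v5,v6,v7) [+--] → (0.0027, 1.33258, -0.765591)–(0.0027, 1.33258, 0.77)  len=1.5356
  (v5,v7,v3) [+--] → (0.0027, 1.33258, 0.77)–(0.0027, 0.0027, 1.5378)  len=1.5356
  (v14,v0,v16) [--+] → (0.0027, -0.0027, -1.5378)–(0.0027, -1.33258, -0.77)  len=1.5356
  (v14,v16,v15) [-+-] → (0.0027, -1.33258, -0.77)–(0.0027, -1.33258, 0.765591)  len=1.5356
  (v15,v16,v17) [-++] → (0.0027, -1.33258, 0.765591)–(0.0027, -1.33258, 0.77)  len=0.0044
  (v15,v17,v3) [-+-] → (0.0027, -1.33258, 0.77)–(0.0027, -0.0027, 1.5378)  len=1.5356
  (v16,v0,v1) [+-+] → (0.0027, -0.0027, -1.5378)–(0.0027, 0, -1.53844)  len=0.0028
  (v17,v2,v3) [++-] → (0.0027, 0, 1.53844)–(0.0027, -0.0027, 1.5378)  len=0.0028

Chained into 1 loop(s):
  loop 1: 12 segments, perimeter = 9.2335
Total perimeter = 9.234

loops=1 perimeter=9.234


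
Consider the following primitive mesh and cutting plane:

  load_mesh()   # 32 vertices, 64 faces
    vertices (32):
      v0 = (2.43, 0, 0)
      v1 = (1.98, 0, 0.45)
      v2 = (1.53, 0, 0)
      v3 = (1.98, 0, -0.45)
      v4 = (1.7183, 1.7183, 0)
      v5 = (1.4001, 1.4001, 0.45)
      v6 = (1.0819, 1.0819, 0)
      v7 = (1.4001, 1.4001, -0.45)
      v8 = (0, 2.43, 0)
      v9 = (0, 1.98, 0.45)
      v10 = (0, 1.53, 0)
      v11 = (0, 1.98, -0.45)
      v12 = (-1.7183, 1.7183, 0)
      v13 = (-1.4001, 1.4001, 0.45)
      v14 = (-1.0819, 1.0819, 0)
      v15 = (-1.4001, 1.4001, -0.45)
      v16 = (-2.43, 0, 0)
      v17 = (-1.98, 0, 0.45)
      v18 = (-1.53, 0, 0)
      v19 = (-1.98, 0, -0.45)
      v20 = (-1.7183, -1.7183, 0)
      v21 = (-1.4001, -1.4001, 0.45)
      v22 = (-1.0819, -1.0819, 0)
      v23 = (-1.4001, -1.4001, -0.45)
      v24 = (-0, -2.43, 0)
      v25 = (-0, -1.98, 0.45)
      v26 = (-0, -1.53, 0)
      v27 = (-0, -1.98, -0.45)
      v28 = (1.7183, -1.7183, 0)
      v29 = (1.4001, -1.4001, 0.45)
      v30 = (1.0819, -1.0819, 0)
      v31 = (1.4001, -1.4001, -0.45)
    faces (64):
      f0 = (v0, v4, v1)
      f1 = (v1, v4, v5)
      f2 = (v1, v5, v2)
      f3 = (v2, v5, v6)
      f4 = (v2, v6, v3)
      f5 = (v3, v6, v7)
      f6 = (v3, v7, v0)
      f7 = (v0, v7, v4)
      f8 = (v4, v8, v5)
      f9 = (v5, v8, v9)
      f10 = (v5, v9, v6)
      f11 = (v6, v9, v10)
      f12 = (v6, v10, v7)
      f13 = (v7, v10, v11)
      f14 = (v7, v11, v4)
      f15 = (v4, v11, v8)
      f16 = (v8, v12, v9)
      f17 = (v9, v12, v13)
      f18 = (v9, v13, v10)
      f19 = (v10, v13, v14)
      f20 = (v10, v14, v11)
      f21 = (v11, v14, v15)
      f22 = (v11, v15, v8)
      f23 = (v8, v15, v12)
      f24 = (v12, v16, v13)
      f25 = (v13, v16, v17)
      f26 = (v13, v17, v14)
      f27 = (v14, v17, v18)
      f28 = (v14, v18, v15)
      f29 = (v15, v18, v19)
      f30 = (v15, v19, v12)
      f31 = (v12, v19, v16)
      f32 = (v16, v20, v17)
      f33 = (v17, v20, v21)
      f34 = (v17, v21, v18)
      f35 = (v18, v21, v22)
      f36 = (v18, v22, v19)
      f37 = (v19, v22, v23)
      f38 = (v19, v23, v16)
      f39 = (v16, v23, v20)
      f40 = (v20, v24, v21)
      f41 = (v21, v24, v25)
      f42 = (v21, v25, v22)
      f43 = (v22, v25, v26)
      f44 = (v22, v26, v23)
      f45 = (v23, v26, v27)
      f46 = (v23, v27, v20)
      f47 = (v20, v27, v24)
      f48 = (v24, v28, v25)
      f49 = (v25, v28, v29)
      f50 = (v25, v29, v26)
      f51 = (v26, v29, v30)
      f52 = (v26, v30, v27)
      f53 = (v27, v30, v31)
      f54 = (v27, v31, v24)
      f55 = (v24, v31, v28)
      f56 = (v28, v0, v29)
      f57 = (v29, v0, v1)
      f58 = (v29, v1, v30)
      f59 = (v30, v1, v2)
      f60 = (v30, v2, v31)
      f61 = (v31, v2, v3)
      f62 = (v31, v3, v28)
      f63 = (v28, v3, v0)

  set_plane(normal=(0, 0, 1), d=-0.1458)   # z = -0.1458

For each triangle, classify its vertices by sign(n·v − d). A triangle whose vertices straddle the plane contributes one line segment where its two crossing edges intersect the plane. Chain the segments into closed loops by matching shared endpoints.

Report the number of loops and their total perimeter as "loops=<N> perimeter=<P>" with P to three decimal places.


loops=2 perimeter=24.247

Straddling triangles (32 of 64):
  (v2,v6,v3) [++-] → (1.37288, 0.731364, -0.1458)–(1.6758, 0, -0.1458)  len=0.7916
  (v3,v6,v7) [-+-] → (1.37288, 0.731364, -0.1458)–(1.185, 1.185, -0.1458)  len=0.4910
  (v3,v7,v0) [--+] → (2.09631, 0.453632, -0.1458)–(2.2842, 0, -0.1458)  len=0.4910
  (v0,v7,v4) [+-+] → (2.09631, 0.453632, -0.1458)–(1.6152, 1.6152, -0.1458)  len=1.2573
  (v6,v10,v7) [++-] → (0.453632, 1.48791, -0.1458)–(1.185, 1.185, -0.1458)  len=0.7916
  (v7,v10,v11) [-+-] → (0.453632, 1.48791, -0.1458)–(0, 1.6758, -0.1458)  len=0.4910
  (v7,v11,v4) [--+] → (1.16157, 1.80309, -0.1458)–(1.6152, 1.6152, -0.1458)  len=0.4910
  (v4,v11,v8) [+-+] → (1.16157, 1.80309, -0.1458)–(0, 2.2842, -0.1458)  len=1.2573
  (v10,v14,v11) [++-] → (-0.731364, 1.37288, -0.1458)–(0, 1.6758, -0.1458)  len=0.7916
  (v11,v14,v15) [-+-] → (-0.731364, 1.37288, -0.1458)–(-1.185, 1.185, -0.1458)  len=0.4910
  (v11,v15,v8) [--+] → (-0.453632, 2.09631, -0.1458)–(0, 2.2842, -0.1458)  len=0.4910
  (v8,v15,v12) [+-+] → (-0.453632, 2.09631, -0.1458)–(-1.6152, 1.6152, -0.1458)  len=1.2573
  (v14,v18,v15) [++-] → (-1.48791, 0.453632, -0.1458)–(-1.185, 1.185, -0.1458)  len=0.7916
  (v15,v18,v19) [-+-] → (-1.48791, 0.453632, -0.1458)–(-1.6758, 0, -0.1458)  len=0.4910
  (v15,v19,v12) [--+] → (-1.80309, 1.16157, -0.1458)–(-1.6152, 1.6152, -0.1458)  len=0.4910
  (v12,v19,v16) [+-+] → (-1.80309, 1.16157, -0.1458)–(-2.2842, 0, -0.1458)  len=1.2573
  (v18,v22,v19) [++-] → (-1.37288, -0.731364, -0.1458)–(-1.6758, 0, -0.1458)  len=0.7916
  (v19,v22,v23) [-+-] → (-1.37288, -0.731364, -0.1458)–(-1.185, -1.185, -0.1458)  len=0.4910
  (v19,v23,v16) [--+] → (-2.09631, -0.453632, -0.1458)–(-2.2842, 0, -0.1458)  len=0.4910
  (v16,v23,v20) [+-+] → (-2.09631, -0.453632, -0.1458)–(-1.6152, -1.6152, -0.1458)  len=1.2573
  (v22,v26,v23) [++-] → (-0.453632, -1.48791, -0.1458)–(-1.185, -1.185, -0.1458)  len=0.7916
  (v23,v26,v27) [-+-] → (-0.453632, -1.48791, -0.1458)–(0, -1.6758, -0.1458)  len=0.4910
  (v23,v27,v20) [--+] → (-1.16157, -1.80309, -0.1458)–(-1.6152, -1.6152, -0.1458)  len=0.4910
  (v20,v27,v24) [+-+] → (-1.16157, -1.80309, -0.1458)–(0, -2.2842, -0.1458)  len=1.2573
  (v26,v30,v27) [++-] → (0.731364, -1.37288, -0.1458)–(0, -1.6758, -0.1458)  len=0.7916
  (v27,v30,v31) [-+-] → (0.731364, -1.37288, -0.1458)–(1.185, -1.185, -0.1458)  len=0.4910
  (v27,v31,v24) [--+] → (0.453632, -2.09631, -0.1458)–(0, -2.2842, -0.1458)  len=0.4910
  (v24,v31,v28) [+-+] → (0.453632, -2.09631, -0.1458)–(1.6152, -1.6152, -0.1458)  len=1.2573
  (v30,v2,v31) [++-] → (1.48791, -0.453632, -0.1458)–(1.185, -1.185, -0.1458)  len=0.7916
  (v31,v2,v3) [-+-] → (1.48791, -0.453632, -0.1458)–(1.6758, 0, -0.1458)  len=0.4910
  (v31,v3,v28) [--+] → (1.80309, -1.16157, -0.1458)–(1.6152, -1.6152, -0.1458)  len=0.4910
  (v28,v3,v0) [+-+] → (1.80309, -1.16157, -0.1458)–(2.2842, 0, -0.1458)  len=1.2573

Chained into 2 loop(s):
  loop 1: 16 segments, perimeter = 10.2609
  loop 2: 16 segments, perimeter = 13.9861
Total perimeter = 24.247
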